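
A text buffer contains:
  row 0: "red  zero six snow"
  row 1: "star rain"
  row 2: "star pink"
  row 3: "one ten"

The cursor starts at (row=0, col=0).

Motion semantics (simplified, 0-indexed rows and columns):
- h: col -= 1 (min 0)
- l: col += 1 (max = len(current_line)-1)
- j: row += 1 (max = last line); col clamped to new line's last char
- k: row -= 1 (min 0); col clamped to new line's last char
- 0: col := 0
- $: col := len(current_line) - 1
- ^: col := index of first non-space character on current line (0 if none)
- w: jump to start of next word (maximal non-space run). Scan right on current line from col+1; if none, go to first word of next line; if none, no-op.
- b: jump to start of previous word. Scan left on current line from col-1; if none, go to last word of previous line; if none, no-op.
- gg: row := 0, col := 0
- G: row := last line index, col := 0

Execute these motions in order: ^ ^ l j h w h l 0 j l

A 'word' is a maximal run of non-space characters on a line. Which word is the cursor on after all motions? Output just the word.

Answer: star

Derivation:
After 1 (^): row=0 col=0 char='r'
After 2 (^): row=0 col=0 char='r'
After 3 (l): row=0 col=1 char='e'
After 4 (j): row=1 col=1 char='t'
After 5 (h): row=1 col=0 char='s'
After 6 (w): row=1 col=5 char='r'
After 7 (h): row=1 col=4 char='_'
After 8 (l): row=1 col=5 char='r'
After 9 (0): row=1 col=0 char='s'
After 10 (j): row=2 col=0 char='s'
After 11 (l): row=2 col=1 char='t'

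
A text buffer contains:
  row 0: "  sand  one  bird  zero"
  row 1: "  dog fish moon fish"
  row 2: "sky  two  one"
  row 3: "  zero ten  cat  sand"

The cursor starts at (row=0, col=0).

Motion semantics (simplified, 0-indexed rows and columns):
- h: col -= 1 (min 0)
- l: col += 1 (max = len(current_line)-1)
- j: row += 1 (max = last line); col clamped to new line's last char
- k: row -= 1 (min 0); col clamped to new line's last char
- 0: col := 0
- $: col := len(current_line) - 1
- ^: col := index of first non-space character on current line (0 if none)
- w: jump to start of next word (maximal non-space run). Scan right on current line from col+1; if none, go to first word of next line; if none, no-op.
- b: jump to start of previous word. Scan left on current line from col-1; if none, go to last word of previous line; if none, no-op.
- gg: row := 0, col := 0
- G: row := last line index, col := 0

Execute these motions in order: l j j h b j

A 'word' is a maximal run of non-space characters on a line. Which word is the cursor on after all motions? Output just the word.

Answer: one

Derivation:
After 1 (l): row=0 col=1 char='_'
After 2 (j): row=1 col=1 char='_'
After 3 (j): row=2 col=1 char='k'
After 4 (h): row=2 col=0 char='s'
After 5 (b): row=1 col=16 char='f'
After 6 (j): row=2 col=12 char='e'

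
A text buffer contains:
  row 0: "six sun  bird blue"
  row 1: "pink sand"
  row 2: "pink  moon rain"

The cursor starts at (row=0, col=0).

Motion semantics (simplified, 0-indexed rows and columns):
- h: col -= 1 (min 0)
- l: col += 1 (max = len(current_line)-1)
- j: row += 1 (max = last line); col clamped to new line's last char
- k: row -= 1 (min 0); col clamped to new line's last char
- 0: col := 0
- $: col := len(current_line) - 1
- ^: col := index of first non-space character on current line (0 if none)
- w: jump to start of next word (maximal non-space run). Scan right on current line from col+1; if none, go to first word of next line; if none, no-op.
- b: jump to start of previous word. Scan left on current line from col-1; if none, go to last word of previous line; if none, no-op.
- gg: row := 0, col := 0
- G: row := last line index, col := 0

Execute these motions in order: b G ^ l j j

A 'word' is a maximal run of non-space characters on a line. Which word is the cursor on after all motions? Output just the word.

Answer: pink

Derivation:
After 1 (b): row=0 col=0 char='s'
After 2 (G): row=2 col=0 char='p'
After 3 (^): row=2 col=0 char='p'
After 4 (l): row=2 col=1 char='i'
After 5 (j): row=2 col=1 char='i'
After 6 (j): row=2 col=1 char='i'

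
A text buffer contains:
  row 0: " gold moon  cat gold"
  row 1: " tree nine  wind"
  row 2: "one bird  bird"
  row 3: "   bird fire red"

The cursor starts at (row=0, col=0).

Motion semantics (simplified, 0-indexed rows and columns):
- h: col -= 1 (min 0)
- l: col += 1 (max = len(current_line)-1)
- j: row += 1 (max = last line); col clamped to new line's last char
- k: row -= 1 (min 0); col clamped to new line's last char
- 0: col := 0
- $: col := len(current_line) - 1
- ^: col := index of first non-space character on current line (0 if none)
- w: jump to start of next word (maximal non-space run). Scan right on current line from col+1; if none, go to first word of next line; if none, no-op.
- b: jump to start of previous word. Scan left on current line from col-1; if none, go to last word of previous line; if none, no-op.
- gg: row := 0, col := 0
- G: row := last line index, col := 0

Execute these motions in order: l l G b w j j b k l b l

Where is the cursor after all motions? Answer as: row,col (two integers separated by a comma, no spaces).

After 1 (l): row=0 col=1 char='g'
After 2 (l): row=0 col=2 char='o'
After 3 (G): row=3 col=0 char='_'
After 4 (b): row=2 col=10 char='b'
After 5 (w): row=3 col=3 char='b'
After 6 (j): row=3 col=3 char='b'
After 7 (j): row=3 col=3 char='b'
After 8 (b): row=2 col=10 char='b'
After 9 (k): row=1 col=10 char='_'
After 10 (l): row=1 col=11 char='_'
After 11 (b): row=1 col=6 char='n'
After 12 (l): row=1 col=7 char='i'

Answer: 1,7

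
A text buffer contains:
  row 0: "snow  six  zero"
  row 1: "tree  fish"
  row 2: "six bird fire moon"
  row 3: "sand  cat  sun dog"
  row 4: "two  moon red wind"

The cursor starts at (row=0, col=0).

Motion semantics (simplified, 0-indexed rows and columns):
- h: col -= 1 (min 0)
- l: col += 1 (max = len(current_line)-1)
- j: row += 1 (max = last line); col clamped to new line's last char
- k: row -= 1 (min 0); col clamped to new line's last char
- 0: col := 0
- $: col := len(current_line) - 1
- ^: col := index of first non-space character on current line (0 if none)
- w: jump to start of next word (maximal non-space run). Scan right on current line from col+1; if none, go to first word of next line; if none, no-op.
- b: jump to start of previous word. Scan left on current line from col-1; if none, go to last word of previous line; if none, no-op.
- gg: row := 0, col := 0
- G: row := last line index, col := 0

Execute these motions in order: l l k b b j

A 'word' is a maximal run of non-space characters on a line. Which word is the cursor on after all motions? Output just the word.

After 1 (l): row=0 col=1 char='n'
After 2 (l): row=0 col=2 char='o'
After 3 (k): row=0 col=2 char='o'
After 4 (b): row=0 col=0 char='s'
After 5 (b): row=0 col=0 char='s'
After 6 (j): row=1 col=0 char='t'

Answer: tree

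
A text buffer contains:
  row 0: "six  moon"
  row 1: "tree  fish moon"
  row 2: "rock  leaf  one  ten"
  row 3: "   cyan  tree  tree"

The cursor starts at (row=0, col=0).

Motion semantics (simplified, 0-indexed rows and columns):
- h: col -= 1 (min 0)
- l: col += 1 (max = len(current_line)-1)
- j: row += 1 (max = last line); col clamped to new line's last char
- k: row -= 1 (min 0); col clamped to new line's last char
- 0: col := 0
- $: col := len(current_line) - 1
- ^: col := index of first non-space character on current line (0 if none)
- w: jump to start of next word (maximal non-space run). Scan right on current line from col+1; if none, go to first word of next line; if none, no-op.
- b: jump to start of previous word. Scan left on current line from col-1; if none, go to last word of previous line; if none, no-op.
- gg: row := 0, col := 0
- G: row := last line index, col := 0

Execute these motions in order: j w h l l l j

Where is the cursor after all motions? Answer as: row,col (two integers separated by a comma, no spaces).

Answer: 2,8

Derivation:
After 1 (j): row=1 col=0 char='t'
After 2 (w): row=1 col=6 char='f'
After 3 (h): row=1 col=5 char='_'
After 4 (l): row=1 col=6 char='f'
After 5 (l): row=1 col=7 char='i'
After 6 (l): row=1 col=8 char='s'
After 7 (j): row=2 col=8 char='a'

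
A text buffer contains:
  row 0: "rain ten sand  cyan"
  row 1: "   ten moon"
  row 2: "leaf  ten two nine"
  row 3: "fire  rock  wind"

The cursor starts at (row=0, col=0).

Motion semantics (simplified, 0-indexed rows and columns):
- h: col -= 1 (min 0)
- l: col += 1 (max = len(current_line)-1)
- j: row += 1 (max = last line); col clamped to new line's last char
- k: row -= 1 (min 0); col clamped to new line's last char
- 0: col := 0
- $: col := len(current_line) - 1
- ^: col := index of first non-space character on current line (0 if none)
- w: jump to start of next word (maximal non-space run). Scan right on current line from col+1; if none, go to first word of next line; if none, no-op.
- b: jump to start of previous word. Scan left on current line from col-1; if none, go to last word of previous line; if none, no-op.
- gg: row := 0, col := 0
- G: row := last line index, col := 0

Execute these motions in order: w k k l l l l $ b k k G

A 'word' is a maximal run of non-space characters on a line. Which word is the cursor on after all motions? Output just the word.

Answer: fire

Derivation:
After 1 (w): row=0 col=5 char='t'
After 2 (k): row=0 col=5 char='t'
After 3 (k): row=0 col=5 char='t'
After 4 (l): row=0 col=6 char='e'
After 5 (l): row=0 col=7 char='n'
After 6 (l): row=0 col=8 char='_'
After 7 (l): row=0 col=9 char='s'
After 8 ($): row=0 col=18 char='n'
After 9 (b): row=0 col=15 char='c'
After 10 (k): row=0 col=15 char='c'
After 11 (k): row=0 col=15 char='c'
After 12 (G): row=3 col=0 char='f'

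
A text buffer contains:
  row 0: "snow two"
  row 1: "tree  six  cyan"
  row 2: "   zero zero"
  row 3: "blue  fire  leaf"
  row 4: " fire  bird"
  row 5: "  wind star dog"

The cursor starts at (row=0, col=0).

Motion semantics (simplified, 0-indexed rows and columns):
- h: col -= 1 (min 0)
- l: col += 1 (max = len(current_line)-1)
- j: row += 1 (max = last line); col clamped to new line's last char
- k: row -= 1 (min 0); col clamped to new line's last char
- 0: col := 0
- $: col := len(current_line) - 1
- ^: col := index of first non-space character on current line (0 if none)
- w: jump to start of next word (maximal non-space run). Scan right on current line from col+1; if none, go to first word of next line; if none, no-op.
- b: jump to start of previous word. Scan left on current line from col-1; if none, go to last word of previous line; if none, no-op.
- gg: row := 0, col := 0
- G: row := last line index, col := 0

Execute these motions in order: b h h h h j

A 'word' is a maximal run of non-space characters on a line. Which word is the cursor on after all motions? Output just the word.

Answer: tree

Derivation:
After 1 (b): row=0 col=0 char='s'
After 2 (h): row=0 col=0 char='s'
After 3 (h): row=0 col=0 char='s'
After 4 (h): row=0 col=0 char='s'
After 5 (h): row=0 col=0 char='s'
After 6 (j): row=1 col=0 char='t'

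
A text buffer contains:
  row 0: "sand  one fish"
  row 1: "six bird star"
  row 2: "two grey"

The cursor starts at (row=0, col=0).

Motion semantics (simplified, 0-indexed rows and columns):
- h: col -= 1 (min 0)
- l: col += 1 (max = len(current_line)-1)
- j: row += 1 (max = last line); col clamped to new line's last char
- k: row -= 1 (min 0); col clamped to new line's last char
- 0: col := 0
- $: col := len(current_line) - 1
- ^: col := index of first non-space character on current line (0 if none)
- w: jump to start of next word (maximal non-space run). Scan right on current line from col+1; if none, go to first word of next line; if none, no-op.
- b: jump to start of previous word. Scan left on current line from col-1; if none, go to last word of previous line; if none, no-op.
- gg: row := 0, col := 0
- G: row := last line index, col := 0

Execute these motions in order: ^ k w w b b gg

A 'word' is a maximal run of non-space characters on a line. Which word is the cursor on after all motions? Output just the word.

Answer: sand

Derivation:
After 1 (^): row=0 col=0 char='s'
After 2 (k): row=0 col=0 char='s'
After 3 (w): row=0 col=6 char='o'
After 4 (w): row=0 col=10 char='f'
After 5 (b): row=0 col=6 char='o'
After 6 (b): row=0 col=0 char='s'
After 7 (gg): row=0 col=0 char='s'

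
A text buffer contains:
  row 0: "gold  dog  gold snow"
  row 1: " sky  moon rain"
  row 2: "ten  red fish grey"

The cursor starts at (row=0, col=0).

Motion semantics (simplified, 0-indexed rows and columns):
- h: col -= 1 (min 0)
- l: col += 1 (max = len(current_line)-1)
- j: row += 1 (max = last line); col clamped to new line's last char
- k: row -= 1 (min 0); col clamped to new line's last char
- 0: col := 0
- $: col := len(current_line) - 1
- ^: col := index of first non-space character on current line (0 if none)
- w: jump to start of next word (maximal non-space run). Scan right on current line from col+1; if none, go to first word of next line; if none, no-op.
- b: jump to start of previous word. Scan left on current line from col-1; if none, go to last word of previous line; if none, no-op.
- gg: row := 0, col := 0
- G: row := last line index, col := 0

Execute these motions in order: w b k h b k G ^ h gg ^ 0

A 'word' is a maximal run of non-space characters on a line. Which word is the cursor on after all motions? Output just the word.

Answer: gold

Derivation:
After 1 (w): row=0 col=6 char='d'
After 2 (b): row=0 col=0 char='g'
After 3 (k): row=0 col=0 char='g'
After 4 (h): row=0 col=0 char='g'
After 5 (b): row=0 col=0 char='g'
After 6 (k): row=0 col=0 char='g'
After 7 (G): row=2 col=0 char='t'
After 8 (^): row=2 col=0 char='t'
After 9 (h): row=2 col=0 char='t'
After 10 (gg): row=0 col=0 char='g'
After 11 (^): row=0 col=0 char='g'
After 12 (0): row=0 col=0 char='g'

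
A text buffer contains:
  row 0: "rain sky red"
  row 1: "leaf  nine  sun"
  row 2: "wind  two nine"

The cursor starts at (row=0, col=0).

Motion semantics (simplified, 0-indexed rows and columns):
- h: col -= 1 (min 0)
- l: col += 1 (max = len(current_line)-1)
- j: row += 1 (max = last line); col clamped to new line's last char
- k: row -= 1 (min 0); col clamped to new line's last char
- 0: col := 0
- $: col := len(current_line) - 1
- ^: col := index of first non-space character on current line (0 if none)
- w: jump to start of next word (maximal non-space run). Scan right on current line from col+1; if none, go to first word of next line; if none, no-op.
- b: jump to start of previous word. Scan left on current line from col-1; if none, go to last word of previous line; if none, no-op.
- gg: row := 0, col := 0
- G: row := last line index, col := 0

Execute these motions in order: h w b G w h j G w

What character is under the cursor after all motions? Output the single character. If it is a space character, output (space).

After 1 (h): row=0 col=0 char='r'
After 2 (w): row=0 col=5 char='s'
After 3 (b): row=0 col=0 char='r'
After 4 (G): row=2 col=0 char='w'
After 5 (w): row=2 col=6 char='t'
After 6 (h): row=2 col=5 char='_'
After 7 (j): row=2 col=5 char='_'
After 8 (G): row=2 col=0 char='w'
After 9 (w): row=2 col=6 char='t'

Answer: t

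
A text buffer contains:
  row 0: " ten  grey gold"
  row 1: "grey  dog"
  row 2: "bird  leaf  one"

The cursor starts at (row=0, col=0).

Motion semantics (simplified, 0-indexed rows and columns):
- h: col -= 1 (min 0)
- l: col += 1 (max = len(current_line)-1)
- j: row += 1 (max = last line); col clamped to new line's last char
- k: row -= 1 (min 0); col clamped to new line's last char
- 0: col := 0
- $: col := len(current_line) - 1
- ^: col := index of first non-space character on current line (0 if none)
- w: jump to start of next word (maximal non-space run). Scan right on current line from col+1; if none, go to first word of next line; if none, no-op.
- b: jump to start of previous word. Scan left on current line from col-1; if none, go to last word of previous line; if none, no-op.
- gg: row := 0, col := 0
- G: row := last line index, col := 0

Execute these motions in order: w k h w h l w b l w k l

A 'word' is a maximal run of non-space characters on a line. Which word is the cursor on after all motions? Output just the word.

Answer: grey

Derivation:
After 1 (w): row=0 col=1 char='t'
After 2 (k): row=0 col=1 char='t'
After 3 (h): row=0 col=0 char='_'
After 4 (w): row=0 col=1 char='t'
After 5 (h): row=0 col=0 char='_'
After 6 (l): row=0 col=1 char='t'
After 7 (w): row=0 col=6 char='g'
After 8 (b): row=0 col=1 char='t'
After 9 (l): row=0 col=2 char='e'
After 10 (w): row=0 col=6 char='g'
After 11 (k): row=0 col=6 char='g'
After 12 (l): row=0 col=7 char='r'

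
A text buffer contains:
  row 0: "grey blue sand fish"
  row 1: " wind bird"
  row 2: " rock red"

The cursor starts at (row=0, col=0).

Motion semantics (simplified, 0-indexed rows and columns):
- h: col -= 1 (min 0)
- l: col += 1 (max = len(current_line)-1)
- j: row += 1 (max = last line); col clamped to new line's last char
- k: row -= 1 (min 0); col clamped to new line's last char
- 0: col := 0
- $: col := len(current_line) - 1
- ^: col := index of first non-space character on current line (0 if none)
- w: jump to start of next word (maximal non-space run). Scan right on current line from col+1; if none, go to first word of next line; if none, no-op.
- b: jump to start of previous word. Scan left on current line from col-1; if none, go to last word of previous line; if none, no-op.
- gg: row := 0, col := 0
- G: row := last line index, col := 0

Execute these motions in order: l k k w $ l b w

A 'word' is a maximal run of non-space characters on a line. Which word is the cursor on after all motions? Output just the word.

Answer: wind

Derivation:
After 1 (l): row=0 col=1 char='r'
After 2 (k): row=0 col=1 char='r'
After 3 (k): row=0 col=1 char='r'
After 4 (w): row=0 col=5 char='b'
After 5 ($): row=0 col=18 char='h'
After 6 (l): row=0 col=18 char='h'
After 7 (b): row=0 col=15 char='f'
After 8 (w): row=1 col=1 char='w'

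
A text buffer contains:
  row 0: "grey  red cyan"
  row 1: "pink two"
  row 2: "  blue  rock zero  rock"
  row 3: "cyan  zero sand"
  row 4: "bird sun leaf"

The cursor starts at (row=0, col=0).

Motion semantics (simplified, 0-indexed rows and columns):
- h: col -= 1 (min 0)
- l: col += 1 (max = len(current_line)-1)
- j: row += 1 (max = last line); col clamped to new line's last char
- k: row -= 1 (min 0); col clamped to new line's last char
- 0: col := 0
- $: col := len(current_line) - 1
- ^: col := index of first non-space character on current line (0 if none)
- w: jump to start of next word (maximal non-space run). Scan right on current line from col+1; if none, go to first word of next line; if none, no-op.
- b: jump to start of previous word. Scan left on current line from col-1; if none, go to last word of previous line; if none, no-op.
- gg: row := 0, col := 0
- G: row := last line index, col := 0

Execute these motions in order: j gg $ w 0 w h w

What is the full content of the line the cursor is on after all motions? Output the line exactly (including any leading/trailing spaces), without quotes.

After 1 (j): row=1 col=0 char='p'
After 2 (gg): row=0 col=0 char='g'
After 3 ($): row=0 col=13 char='n'
After 4 (w): row=1 col=0 char='p'
After 5 (0): row=1 col=0 char='p'
After 6 (w): row=1 col=5 char='t'
After 7 (h): row=1 col=4 char='_'
After 8 (w): row=1 col=5 char='t'

Answer: pink two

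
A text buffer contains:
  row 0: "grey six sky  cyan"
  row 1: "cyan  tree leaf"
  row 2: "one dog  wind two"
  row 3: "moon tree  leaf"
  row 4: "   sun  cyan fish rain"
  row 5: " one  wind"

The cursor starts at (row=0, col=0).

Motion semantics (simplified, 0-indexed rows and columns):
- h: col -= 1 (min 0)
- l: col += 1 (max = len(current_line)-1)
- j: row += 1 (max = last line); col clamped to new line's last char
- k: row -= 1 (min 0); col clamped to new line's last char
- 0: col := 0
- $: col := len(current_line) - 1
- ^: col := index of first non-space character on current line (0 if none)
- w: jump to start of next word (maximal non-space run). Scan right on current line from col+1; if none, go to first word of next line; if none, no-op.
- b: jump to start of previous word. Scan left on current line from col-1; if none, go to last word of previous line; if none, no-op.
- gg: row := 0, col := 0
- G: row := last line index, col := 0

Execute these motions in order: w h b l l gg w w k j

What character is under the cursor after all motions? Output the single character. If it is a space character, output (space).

After 1 (w): row=0 col=5 char='s'
After 2 (h): row=0 col=4 char='_'
After 3 (b): row=0 col=0 char='g'
After 4 (l): row=0 col=1 char='r'
After 5 (l): row=0 col=2 char='e'
After 6 (gg): row=0 col=0 char='g'
After 7 (w): row=0 col=5 char='s'
After 8 (w): row=0 col=9 char='s'
After 9 (k): row=0 col=9 char='s'
After 10 (j): row=1 col=9 char='e'

Answer: e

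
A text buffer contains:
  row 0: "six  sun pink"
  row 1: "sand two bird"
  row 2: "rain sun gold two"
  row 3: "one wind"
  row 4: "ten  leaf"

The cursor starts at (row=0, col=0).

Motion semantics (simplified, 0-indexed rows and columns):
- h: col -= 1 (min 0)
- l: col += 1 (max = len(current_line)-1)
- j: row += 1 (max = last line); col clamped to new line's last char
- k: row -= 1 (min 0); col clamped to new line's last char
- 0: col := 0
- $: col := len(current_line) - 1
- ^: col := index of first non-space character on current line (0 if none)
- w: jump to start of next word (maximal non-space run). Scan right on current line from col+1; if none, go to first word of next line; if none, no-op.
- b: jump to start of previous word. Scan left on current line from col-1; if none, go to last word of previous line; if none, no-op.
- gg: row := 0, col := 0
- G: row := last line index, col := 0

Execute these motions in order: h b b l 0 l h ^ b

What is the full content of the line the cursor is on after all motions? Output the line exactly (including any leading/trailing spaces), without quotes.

Answer: six  sun pink

Derivation:
After 1 (h): row=0 col=0 char='s'
After 2 (b): row=0 col=0 char='s'
After 3 (b): row=0 col=0 char='s'
After 4 (l): row=0 col=1 char='i'
After 5 (0): row=0 col=0 char='s'
After 6 (l): row=0 col=1 char='i'
After 7 (h): row=0 col=0 char='s'
After 8 (^): row=0 col=0 char='s'
After 9 (b): row=0 col=0 char='s'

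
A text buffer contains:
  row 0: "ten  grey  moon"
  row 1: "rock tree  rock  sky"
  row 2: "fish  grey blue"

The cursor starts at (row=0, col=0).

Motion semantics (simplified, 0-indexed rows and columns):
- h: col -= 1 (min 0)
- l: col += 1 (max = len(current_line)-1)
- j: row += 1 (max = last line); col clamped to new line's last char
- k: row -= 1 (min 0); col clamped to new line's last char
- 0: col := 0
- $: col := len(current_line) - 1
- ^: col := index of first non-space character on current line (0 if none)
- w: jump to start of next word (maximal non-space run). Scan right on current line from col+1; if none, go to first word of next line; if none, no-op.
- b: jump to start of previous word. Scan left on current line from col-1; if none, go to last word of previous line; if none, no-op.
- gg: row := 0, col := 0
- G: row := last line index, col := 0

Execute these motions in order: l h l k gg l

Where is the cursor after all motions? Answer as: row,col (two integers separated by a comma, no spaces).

After 1 (l): row=0 col=1 char='e'
After 2 (h): row=0 col=0 char='t'
After 3 (l): row=0 col=1 char='e'
After 4 (k): row=0 col=1 char='e'
After 5 (gg): row=0 col=0 char='t'
After 6 (l): row=0 col=1 char='e'

Answer: 0,1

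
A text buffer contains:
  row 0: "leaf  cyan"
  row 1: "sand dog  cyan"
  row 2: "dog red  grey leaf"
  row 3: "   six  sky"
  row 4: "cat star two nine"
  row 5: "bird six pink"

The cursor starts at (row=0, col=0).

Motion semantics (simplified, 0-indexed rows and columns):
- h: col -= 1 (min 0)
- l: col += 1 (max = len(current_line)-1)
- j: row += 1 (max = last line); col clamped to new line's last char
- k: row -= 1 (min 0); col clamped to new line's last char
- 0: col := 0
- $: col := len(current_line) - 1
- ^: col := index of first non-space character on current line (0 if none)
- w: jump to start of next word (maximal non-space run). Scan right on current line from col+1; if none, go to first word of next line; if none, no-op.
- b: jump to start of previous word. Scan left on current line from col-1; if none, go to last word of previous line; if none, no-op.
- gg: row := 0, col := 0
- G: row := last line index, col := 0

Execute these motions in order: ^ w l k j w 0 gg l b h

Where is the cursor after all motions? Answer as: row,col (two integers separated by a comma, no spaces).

After 1 (^): row=0 col=0 char='l'
After 2 (w): row=0 col=6 char='c'
After 3 (l): row=0 col=7 char='y'
After 4 (k): row=0 col=7 char='y'
After 5 (j): row=1 col=7 char='g'
After 6 (w): row=1 col=10 char='c'
After 7 (0): row=1 col=0 char='s'
After 8 (gg): row=0 col=0 char='l'
After 9 (l): row=0 col=1 char='e'
After 10 (b): row=0 col=0 char='l'
After 11 (h): row=0 col=0 char='l'

Answer: 0,0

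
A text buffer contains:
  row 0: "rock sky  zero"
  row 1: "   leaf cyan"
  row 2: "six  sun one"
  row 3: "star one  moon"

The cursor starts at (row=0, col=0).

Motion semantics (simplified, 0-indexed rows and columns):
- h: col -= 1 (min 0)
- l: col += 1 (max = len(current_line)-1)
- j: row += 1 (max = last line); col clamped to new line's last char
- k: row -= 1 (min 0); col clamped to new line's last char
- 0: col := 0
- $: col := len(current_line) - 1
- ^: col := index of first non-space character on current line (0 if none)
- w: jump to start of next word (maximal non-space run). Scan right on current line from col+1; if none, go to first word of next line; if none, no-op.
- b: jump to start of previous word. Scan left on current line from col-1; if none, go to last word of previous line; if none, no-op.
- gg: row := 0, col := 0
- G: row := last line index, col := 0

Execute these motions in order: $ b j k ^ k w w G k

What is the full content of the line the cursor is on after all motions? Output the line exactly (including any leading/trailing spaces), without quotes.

After 1 ($): row=0 col=13 char='o'
After 2 (b): row=0 col=10 char='z'
After 3 (j): row=1 col=10 char='a'
After 4 (k): row=0 col=10 char='z'
After 5 (^): row=0 col=0 char='r'
After 6 (k): row=0 col=0 char='r'
After 7 (w): row=0 col=5 char='s'
After 8 (w): row=0 col=10 char='z'
After 9 (G): row=3 col=0 char='s'
After 10 (k): row=2 col=0 char='s'

Answer: six  sun one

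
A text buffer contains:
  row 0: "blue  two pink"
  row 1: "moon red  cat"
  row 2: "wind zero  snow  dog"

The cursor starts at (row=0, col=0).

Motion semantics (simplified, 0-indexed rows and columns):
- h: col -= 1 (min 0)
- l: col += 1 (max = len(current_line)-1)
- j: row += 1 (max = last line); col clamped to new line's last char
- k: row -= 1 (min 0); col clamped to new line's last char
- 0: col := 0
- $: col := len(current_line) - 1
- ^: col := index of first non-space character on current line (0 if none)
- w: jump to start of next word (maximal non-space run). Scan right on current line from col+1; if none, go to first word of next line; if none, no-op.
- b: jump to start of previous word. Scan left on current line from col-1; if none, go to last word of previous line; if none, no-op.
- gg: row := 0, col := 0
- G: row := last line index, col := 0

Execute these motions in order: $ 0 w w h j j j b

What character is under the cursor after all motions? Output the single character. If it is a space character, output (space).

After 1 ($): row=0 col=13 char='k'
After 2 (0): row=0 col=0 char='b'
After 3 (w): row=0 col=6 char='t'
After 4 (w): row=0 col=10 char='p'
After 5 (h): row=0 col=9 char='_'
After 6 (j): row=1 col=9 char='_'
After 7 (j): row=2 col=9 char='_'
After 8 (j): row=2 col=9 char='_'
After 9 (b): row=2 col=5 char='z'

Answer: z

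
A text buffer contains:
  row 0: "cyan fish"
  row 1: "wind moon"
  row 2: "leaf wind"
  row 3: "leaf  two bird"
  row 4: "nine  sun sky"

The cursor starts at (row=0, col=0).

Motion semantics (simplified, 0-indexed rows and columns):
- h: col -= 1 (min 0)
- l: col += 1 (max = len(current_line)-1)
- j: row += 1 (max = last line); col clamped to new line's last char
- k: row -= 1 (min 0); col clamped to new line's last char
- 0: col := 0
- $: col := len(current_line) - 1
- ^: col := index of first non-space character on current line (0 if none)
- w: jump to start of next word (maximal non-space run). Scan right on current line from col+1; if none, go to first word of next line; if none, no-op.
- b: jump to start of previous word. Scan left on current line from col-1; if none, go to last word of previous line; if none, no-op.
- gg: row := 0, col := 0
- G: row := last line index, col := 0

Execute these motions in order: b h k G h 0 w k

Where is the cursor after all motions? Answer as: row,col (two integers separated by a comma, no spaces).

After 1 (b): row=0 col=0 char='c'
After 2 (h): row=0 col=0 char='c'
After 3 (k): row=0 col=0 char='c'
After 4 (G): row=4 col=0 char='n'
After 5 (h): row=4 col=0 char='n'
After 6 (0): row=4 col=0 char='n'
After 7 (w): row=4 col=6 char='s'
After 8 (k): row=3 col=6 char='t'

Answer: 3,6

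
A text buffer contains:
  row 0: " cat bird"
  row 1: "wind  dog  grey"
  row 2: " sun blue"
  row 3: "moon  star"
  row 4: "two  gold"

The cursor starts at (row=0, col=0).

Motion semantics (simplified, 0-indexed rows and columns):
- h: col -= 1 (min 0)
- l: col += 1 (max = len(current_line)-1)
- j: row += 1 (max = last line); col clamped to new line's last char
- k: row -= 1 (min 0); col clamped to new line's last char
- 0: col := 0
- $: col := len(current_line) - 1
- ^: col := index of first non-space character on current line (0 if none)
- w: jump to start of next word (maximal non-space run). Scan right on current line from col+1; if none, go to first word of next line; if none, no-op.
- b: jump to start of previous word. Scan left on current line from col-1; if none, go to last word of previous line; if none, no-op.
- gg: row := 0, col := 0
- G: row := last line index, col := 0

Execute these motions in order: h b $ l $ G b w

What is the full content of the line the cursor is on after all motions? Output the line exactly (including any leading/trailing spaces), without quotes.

Answer: two  gold

Derivation:
After 1 (h): row=0 col=0 char='_'
After 2 (b): row=0 col=0 char='_'
After 3 ($): row=0 col=8 char='d'
After 4 (l): row=0 col=8 char='d'
After 5 ($): row=0 col=8 char='d'
After 6 (G): row=4 col=0 char='t'
After 7 (b): row=3 col=6 char='s'
After 8 (w): row=4 col=0 char='t'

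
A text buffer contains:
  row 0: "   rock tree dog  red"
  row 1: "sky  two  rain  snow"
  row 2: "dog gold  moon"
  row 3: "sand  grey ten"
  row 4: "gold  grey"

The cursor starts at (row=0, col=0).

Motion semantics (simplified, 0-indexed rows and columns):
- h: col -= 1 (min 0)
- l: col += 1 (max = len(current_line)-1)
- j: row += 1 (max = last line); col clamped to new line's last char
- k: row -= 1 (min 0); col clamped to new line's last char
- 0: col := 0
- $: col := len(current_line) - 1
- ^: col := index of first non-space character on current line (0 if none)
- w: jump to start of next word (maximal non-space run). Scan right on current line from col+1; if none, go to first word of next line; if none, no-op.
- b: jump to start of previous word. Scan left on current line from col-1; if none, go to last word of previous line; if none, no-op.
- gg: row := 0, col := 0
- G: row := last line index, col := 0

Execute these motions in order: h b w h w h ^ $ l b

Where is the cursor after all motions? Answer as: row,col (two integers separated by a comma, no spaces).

Answer: 0,18

Derivation:
After 1 (h): row=0 col=0 char='_'
After 2 (b): row=0 col=0 char='_'
After 3 (w): row=0 col=3 char='r'
After 4 (h): row=0 col=2 char='_'
After 5 (w): row=0 col=3 char='r'
After 6 (h): row=0 col=2 char='_'
After 7 (^): row=0 col=3 char='r'
After 8 ($): row=0 col=20 char='d'
After 9 (l): row=0 col=20 char='d'
After 10 (b): row=0 col=18 char='r'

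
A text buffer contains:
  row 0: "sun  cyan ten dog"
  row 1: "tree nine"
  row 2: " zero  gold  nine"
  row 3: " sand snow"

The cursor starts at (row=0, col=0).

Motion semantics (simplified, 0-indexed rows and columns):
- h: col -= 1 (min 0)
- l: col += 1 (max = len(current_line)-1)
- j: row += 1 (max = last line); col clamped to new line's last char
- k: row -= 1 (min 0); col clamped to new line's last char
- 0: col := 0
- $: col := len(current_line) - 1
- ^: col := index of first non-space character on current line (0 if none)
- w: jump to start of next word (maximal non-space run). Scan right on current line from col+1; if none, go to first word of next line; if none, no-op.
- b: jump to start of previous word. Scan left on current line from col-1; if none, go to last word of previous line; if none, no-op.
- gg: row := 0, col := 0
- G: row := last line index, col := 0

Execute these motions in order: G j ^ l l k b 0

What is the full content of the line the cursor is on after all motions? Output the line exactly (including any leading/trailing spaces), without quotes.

Answer:  zero  gold  nine

Derivation:
After 1 (G): row=3 col=0 char='_'
After 2 (j): row=3 col=0 char='_'
After 3 (^): row=3 col=1 char='s'
After 4 (l): row=3 col=2 char='a'
After 5 (l): row=3 col=3 char='n'
After 6 (k): row=2 col=3 char='r'
After 7 (b): row=2 col=1 char='z'
After 8 (0): row=2 col=0 char='_'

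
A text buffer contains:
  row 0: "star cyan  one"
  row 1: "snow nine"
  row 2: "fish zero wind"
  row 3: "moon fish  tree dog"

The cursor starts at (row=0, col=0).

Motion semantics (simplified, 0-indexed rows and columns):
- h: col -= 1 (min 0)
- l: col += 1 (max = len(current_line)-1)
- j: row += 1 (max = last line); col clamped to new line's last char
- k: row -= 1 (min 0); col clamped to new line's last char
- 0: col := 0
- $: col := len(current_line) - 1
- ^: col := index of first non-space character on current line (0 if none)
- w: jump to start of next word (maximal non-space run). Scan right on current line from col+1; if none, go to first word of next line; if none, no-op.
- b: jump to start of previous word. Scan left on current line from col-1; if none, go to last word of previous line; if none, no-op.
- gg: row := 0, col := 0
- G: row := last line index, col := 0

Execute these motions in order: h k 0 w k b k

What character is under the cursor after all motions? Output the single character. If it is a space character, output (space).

After 1 (h): row=0 col=0 char='s'
After 2 (k): row=0 col=0 char='s'
After 3 (0): row=0 col=0 char='s'
After 4 (w): row=0 col=5 char='c'
After 5 (k): row=0 col=5 char='c'
After 6 (b): row=0 col=0 char='s'
After 7 (k): row=0 col=0 char='s'

Answer: s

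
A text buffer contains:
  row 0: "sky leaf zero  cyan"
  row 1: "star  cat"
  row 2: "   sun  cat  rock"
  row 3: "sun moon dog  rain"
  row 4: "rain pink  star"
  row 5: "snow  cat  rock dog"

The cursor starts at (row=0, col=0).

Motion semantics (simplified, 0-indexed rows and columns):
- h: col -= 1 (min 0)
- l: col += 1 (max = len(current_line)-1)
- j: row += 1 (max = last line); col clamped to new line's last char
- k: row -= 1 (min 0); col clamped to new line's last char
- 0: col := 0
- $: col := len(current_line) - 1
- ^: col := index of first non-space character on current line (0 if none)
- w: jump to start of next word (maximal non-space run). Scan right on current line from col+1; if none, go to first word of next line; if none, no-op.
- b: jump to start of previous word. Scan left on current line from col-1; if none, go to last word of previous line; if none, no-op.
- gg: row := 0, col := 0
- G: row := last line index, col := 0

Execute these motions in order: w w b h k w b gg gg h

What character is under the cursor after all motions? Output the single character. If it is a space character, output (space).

Answer: s

Derivation:
After 1 (w): row=0 col=4 char='l'
After 2 (w): row=0 col=9 char='z'
After 3 (b): row=0 col=4 char='l'
After 4 (h): row=0 col=3 char='_'
After 5 (k): row=0 col=3 char='_'
After 6 (w): row=0 col=4 char='l'
After 7 (b): row=0 col=0 char='s'
After 8 (gg): row=0 col=0 char='s'
After 9 (gg): row=0 col=0 char='s'
After 10 (h): row=0 col=0 char='s'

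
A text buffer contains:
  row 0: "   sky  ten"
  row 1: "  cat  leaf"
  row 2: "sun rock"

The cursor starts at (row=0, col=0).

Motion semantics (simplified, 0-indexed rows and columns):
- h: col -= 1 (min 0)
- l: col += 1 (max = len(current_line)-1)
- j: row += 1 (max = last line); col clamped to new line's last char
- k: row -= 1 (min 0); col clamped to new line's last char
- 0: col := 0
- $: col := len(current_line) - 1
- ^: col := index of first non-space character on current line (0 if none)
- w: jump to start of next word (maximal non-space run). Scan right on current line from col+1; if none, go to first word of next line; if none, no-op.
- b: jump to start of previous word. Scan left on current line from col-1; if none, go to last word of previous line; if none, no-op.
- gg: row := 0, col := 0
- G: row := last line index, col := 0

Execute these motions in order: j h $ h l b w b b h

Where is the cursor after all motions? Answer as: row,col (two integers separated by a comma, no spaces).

Answer: 1,1

Derivation:
After 1 (j): row=1 col=0 char='_'
After 2 (h): row=1 col=0 char='_'
After 3 ($): row=1 col=10 char='f'
After 4 (h): row=1 col=9 char='a'
After 5 (l): row=1 col=10 char='f'
After 6 (b): row=1 col=7 char='l'
After 7 (w): row=2 col=0 char='s'
After 8 (b): row=1 col=7 char='l'
After 9 (b): row=1 col=2 char='c'
After 10 (h): row=1 col=1 char='_'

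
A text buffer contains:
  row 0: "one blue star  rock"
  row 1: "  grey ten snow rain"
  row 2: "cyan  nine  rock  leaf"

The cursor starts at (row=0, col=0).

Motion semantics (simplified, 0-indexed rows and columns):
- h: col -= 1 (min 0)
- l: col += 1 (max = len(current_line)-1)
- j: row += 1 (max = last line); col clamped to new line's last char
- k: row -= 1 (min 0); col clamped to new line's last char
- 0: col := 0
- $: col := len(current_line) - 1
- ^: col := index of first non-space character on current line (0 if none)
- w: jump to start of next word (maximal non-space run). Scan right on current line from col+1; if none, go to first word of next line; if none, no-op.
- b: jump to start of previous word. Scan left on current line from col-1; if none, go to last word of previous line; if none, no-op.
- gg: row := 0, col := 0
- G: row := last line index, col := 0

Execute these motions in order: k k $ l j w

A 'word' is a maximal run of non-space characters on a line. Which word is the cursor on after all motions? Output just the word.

After 1 (k): row=0 col=0 char='o'
After 2 (k): row=0 col=0 char='o'
After 3 ($): row=0 col=18 char='k'
After 4 (l): row=0 col=18 char='k'
After 5 (j): row=1 col=18 char='i'
After 6 (w): row=2 col=0 char='c'

Answer: cyan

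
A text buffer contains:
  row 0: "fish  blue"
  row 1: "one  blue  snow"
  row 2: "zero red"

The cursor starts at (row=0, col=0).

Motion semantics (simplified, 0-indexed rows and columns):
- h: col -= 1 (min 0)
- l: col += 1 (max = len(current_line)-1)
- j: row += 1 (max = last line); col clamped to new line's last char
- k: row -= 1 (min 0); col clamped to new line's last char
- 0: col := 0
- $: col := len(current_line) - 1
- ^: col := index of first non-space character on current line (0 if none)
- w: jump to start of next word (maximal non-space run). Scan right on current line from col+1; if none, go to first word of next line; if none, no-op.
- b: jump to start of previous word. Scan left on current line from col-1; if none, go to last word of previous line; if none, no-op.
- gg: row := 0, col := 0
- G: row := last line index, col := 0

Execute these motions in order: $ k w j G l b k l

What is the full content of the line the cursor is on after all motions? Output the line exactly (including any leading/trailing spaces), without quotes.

After 1 ($): row=0 col=9 char='e'
After 2 (k): row=0 col=9 char='e'
After 3 (w): row=1 col=0 char='o'
After 4 (j): row=2 col=0 char='z'
After 5 (G): row=2 col=0 char='z'
After 6 (l): row=2 col=1 char='e'
After 7 (b): row=2 col=0 char='z'
After 8 (k): row=1 col=0 char='o'
After 9 (l): row=1 col=1 char='n'

Answer: one  blue  snow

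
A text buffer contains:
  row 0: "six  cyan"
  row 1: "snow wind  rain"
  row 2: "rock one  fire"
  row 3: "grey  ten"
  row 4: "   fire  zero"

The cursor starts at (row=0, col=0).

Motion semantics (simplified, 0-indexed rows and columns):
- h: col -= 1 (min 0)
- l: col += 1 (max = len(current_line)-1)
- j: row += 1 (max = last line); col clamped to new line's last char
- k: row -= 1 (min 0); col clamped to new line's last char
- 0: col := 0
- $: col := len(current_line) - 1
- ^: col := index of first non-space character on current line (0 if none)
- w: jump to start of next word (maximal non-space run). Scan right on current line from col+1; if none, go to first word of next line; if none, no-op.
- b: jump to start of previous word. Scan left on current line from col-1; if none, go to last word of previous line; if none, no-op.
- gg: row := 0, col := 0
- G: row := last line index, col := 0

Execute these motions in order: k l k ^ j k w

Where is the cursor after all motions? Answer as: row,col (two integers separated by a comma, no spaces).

After 1 (k): row=0 col=0 char='s'
After 2 (l): row=0 col=1 char='i'
After 3 (k): row=0 col=1 char='i'
After 4 (^): row=0 col=0 char='s'
After 5 (j): row=1 col=0 char='s'
After 6 (k): row=0 col=0 char='s'
After 7 (w): row=0 col=5 char='c'

Answer: 0,5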